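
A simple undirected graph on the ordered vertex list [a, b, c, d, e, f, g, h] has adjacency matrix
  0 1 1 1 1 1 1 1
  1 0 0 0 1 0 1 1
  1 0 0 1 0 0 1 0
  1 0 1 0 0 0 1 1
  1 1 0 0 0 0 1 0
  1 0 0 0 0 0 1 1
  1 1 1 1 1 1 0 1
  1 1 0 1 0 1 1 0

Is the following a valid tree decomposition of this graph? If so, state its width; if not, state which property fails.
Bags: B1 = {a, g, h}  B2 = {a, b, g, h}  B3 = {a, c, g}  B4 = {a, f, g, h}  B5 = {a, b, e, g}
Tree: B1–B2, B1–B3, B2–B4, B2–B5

A tree decomposition must satisfy three properties: every vertex lies in some bag; for every edge, both endpoints lie together in some bag; and for every vertex, the bags containing it form a connected subtree. Here vertex d appears in no bag, so the decomposition is invalid.

No — vertex d appears in no bag.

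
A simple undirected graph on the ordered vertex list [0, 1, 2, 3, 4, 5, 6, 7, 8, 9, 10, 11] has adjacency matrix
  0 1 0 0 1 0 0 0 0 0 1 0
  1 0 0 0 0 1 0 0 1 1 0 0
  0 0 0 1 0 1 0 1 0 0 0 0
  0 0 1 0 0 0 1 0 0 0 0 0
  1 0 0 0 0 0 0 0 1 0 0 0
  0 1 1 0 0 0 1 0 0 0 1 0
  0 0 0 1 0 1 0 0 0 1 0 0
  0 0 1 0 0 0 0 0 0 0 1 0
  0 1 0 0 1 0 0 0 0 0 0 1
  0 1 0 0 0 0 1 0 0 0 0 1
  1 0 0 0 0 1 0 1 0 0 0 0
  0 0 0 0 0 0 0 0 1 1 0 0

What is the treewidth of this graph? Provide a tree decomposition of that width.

Treewidth 3.
Bags: B1 = {2, 3, 6, 7}  B2 = {2, 5, 6, 7}  B3 = {5, 6, 7, 10}  B4 = {5, 6, 9, 10}  B5 = {1, 5, 9, 10}  B6 = {0, 1, 9, 10}  B7 = {0, 1, 9, 11}  B8 = {0, 1, 8, 11}  B9 = {0, 4, 8, 11}
Tree: B1–B2, B2–B3, B3–B4, B4–B5, B5–B6, B6–B7, B7–B8, B8–B9

Every bag has size at most 4, so the width is 4 − 1 = 3 and tw(G) ≤ 3. For the lower bound: the 4 vertex sets {2,3,7}, {6}, {5}, {0,1,9,10} are disjoint, each induces a connected subgraph, and every pair is joined by at least one edge of G. Contracting each set to a single vertex therefore yields K_{4} as a minor, and since treewidth is minor-monotone, tw(G) ≥ tw(K_{4}) = 3. The upper and lower bounds meet at 3, so that is the treewidth.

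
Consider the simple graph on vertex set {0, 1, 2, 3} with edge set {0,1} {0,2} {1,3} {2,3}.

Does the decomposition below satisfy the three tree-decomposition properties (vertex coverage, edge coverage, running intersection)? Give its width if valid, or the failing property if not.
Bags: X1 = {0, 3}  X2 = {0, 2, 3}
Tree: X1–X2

A tree decomposition must satisfy three properties: every vertex lies in some bag; for every edge, both endpoints lie together in some bag; and for every vertex, the bags containing it form a connected subtree. Here vertex 1 appears in no bag, so the decomposition is invalid.

No — vertex 1 appears in no bag.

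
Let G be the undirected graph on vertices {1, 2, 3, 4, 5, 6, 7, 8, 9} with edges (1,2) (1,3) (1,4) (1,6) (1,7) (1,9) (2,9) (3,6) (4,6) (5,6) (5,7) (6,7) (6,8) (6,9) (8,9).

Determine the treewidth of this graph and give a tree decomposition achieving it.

Treewidth 2.
Bags: B1 = {1, 6, 9}  B2 = {1, 3, 6}  B3 = {1, 6, 7}  B4 = {6, 8, 9}  B5 = {5, 6, 7}  B6 = {1, 2, 9}  B7 = {1, 4, 6}
Tree: B1–B2, B2–B3, B1–B4, B3–B5, B1–B6, B1–B7

The largest bag has 3 vertices, giving width 2; this decomposition certifies tw(G) ≤ 2. For the lower bound, the 3 vertices {1, 2, 9} are pairwise adjacent, and any tree decomposition puts a clique entirely inside one bag — forcing width ≥ 2. The upper and lower bounds meet at 2, so that is the treewidth.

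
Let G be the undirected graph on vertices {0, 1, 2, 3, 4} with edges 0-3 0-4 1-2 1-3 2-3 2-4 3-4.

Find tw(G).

2

A width-2 tree decomposition is:
Bags: B1 = {1, 2, 3}  B2 = {2, 3, 4}  B3 = {0, 3, 4}
Tree: B1–B2, B2–B3
The largest bag has 3 vertices, giving width 2; this decomposition certifies tw(G) ≤ 2. On the other hand G contains the 3-clique {0, 3, 4}. A clique must lie in a single bag of any decomposition, so no decomposition can have width below 2. Therefore the treewidth is 2.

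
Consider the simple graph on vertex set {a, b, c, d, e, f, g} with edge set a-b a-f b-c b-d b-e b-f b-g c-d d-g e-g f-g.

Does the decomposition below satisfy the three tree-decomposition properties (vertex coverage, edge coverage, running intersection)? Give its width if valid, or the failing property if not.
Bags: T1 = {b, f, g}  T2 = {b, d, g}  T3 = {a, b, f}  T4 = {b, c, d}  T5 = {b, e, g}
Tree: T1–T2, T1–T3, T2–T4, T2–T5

Yes; width 2.

Checking the three conditions: (i) the bags cover all of {a, b, c, d, e, f, g}; (ii) for each edge, some bag contains both endpoints; (iii) the bags containing any fixed vertex form a subtree. All hold, so the decomposition is valid with width 3 − 1 = 2.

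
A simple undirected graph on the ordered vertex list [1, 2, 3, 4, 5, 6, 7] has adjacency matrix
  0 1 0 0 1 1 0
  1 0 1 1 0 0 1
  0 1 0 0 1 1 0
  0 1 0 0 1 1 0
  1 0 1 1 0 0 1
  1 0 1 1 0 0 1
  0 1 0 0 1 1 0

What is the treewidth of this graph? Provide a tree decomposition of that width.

Treewidth 3.
Bags: B1 = {2, 5, 6, 7}  B2 = {2, 3, 5, 6}  B3 = {2, 4, 5, 6}  B4 = {1, 2, 5, 6}
Tree: B1–B2, B2–B3, B3–B4

Every bag has size at most 4, so the width is 4 − 1 = 3 and tw(G) ≤ 3. For the lower bound: the 4 vertex sets {5,7}, {3,6}, {2}, {4} are disjoint, each induces a connected subgraph, and every pair is joined by at least one edge of G. Contracting each set to a single vertex therefore yields K_{4} as a minor, and since treewidth is minor-monotone, tw(G) ≥ tw(K_{4}) = 3. Hence tw(G) = 3 exactly.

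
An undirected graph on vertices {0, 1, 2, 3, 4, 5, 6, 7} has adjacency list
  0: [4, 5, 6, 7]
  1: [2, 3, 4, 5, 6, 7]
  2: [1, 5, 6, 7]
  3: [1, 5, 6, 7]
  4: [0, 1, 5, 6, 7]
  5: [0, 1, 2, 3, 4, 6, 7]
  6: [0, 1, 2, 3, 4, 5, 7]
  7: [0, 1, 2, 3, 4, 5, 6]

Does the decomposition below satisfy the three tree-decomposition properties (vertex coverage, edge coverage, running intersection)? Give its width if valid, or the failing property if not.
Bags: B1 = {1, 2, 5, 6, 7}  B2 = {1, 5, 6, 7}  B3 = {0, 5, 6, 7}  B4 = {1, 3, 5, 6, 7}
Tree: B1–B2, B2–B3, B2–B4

No — vertex 4 appears in no bag.

A tree decomposition must satisfy three properties: every vertex lies in some bag; for every edge, both endpoints lie together in some bag; and for every vertex, the bags containing it form a connected subtree. Here vertex 4 appears in no bag, so the decomposition is invalid.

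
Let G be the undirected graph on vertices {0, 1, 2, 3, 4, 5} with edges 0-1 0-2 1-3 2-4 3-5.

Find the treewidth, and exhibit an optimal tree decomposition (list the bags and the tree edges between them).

Treewidth 1.
One optimal decomposition is:
Bags: B1 = {2, 4}  B2 = {0, 2}  B3 = {0, 1}  B4 = {1, 3}  B5 = {3, 5}
Tree: B1–B2, B2–B3, B3–B4, B4–B5

The largest bag has 2 vertices, giving width 1; this decomposition certifies tw(G) ≤ 1. G has an edge, so its treewidth is at least 1. Hence tw(G) = 1 exactly.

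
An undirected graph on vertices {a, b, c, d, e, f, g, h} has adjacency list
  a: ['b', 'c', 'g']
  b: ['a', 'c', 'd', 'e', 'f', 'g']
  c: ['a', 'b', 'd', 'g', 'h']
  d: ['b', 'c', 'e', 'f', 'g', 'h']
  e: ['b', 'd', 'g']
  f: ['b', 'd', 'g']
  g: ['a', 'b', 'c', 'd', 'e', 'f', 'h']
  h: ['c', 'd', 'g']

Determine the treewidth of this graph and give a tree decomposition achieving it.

Every bag has size at most 4, so the width is 4 − 1 = 3 and tw(G) ≤ 3. Conversely, {c, d, g, h} is a clique of size 4, and the vertices of any clique must share a bag in every tree decomposition; so some bag has ≥ 4 vertices and tw(G) ≥ 3. The upper and lower bounds meet at 3, so that is the treewidth.

Treewidth 3.
One such decomposition:
Bags: B1 = {b, d, f, g}  B2 = {b, c, d, g}  B3 = {a, b, c, g}  B4 = {b, d, e, g}  B5 = {c, d, g, h}
Tree: B1–B2, B2–B3, B2–B4, B2–B5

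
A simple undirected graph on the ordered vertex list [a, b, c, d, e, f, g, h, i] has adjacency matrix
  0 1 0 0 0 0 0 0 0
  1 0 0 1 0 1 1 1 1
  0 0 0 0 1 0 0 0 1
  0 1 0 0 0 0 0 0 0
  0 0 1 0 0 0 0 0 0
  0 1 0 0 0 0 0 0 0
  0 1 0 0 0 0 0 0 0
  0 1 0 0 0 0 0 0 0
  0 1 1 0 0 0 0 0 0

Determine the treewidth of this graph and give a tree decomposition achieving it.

Treewidth 1.
Bags: B1 = {b, i}  B2 = {b, f}  B3 = {b, g}  B4 = {c, i}  B5 = {a, b}  B6 = {b, d}  B7 = {b, h}  B8 = {c, e}
Tree: B1–B2, B2–B3, B1–B4, B3–B5, B5–B6, B3–B7, B4–B8

The largest bag has 2 vertices, giving width 1; this decomposition certifies tw(G) ≤ 1. Any graph with an edge has treewidth ≥ 1, and G has the edge b–i. The upper and lower bounds meet at 1, so that is the treewidth.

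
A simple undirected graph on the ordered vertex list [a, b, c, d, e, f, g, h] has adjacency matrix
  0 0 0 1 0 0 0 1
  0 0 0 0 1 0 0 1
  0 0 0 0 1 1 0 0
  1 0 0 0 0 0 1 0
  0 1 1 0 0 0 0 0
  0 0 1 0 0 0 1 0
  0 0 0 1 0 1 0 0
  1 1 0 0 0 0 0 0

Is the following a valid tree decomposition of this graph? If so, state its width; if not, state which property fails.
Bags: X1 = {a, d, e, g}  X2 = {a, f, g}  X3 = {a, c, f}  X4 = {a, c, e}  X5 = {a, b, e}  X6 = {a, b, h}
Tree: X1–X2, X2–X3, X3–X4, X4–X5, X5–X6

A tree decomposition must satisfy three properties: every vertex lies in some bag; for every edge, both endpoints lie together in some bag; and for every vertex, the bags containing it form a connected subtree. Here bags containing vertex e are not connected in the tree, so the decomposition is invalid.

No — bags containing vertex e are not connected in the tree.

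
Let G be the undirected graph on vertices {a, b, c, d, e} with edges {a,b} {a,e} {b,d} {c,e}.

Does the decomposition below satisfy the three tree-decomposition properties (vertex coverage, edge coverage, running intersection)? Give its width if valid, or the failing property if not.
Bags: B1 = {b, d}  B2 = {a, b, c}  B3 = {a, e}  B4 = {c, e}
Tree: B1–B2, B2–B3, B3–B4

A tree decomposition must satisfy three properties: every vertex lies in some bag; for every edge, both endpoints lie together in some bag; and for every vertex, the bags containing it form a connected subtree. Here bags containing vertex c are not connected in the tree, so the decomposition is invalid.

No — bags containing vertex c are not connected in the tree.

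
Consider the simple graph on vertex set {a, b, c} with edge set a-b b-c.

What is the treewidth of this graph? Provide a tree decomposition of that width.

The largest bag has 2 vertices, giving width 1; this decomposition certifies tw(G) ≤ 1. Any graph with an edge has treewidth ≥ 1, and G has the edge a–b. The upper and lower bounds meet at 1, so that is the treewidth.

Treewidth 1.
One optimal decomposition is:
Bags: B1 = {a, b}  B2 = {b, c}
Tree: B1–B2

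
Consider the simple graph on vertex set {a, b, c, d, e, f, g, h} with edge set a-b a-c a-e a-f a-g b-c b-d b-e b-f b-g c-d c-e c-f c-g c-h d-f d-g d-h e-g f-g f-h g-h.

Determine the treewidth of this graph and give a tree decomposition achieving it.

Treewidth 4.
One such decomposition:
Bags: B1 = {a, b, c, f, g}  B2 = {b, c, d, f, g}  B3 = {c, d, f, g, h}  B4 = {a, b, c, e, g}
Tree: B1–B2, B2–B3, B1–B4

Each bag holds 5 vertices, so the decomposition has width 4, which upper-bounds the treewidth. For the lower bound, the 5 vertices {a, b, c, e, g} are pairwise adjacent, and any tree decomposition puts a clique entirely inside one bag — forcing width ≥ 4. Therefore the treewidth is 4.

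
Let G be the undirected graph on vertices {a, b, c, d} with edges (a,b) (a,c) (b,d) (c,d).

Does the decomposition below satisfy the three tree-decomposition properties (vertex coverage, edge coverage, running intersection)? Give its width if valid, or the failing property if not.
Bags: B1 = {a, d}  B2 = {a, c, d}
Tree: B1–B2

A tree decomposition must satisfy three properties: every vertex lies in some bag; for every edge, both endpoints lie together in some bag; and for every vertex, the bags containing it form a connected subtree. Here vertex b appears in no bag, so the decomposition is invalid.

No — vertex b appears in no bag.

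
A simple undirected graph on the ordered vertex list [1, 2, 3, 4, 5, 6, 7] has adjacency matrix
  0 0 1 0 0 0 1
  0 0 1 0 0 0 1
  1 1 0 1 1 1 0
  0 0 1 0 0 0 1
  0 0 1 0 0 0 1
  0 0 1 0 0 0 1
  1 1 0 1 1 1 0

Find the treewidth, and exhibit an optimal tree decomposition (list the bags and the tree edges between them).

The largest bag has 3 vertices, giving width 2; this decomposition certifies tw(G) ≤ 2. For the lower bound, G contains the cycle 7–4–3–5–7, so G is not a forest; only forests have treewidth ≤ 1, hence tw(G) ≥ 2. The upper and lower bounds meet at 2, so that is the treewidth.

Treewidth 2.
Bags: B1 = {3, 4, 7}  B2 = {3, 5, 7}  B3 = {1, 3, 7}  B4 = {3, 6, 7}  B5 = {2, 3, 7}
Tree: B1–B2, B2–B3, B3–B4, B4–B5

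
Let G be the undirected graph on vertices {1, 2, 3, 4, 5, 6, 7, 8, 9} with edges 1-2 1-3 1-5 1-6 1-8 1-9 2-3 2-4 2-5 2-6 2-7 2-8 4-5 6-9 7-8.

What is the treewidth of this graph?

A width-2 tree decomposition is:
Bags: B1 = {1, 2, 5}  B2 = {1, 2, 6}  B3 = {1, 2, 8}  B4 = {1, 6, 9}  B5 = {2, 7, 8}  B6 = {1, 2, 3}  B7 = {2, 4, 5}
Tree: B1–B2, B2–B3, B2–B4, B3–B5, B1–B6, B1–B7
Each bag holds 3 vertices, so the decomposition has width 2, which upper-bounds the treewidth. On the other hand G contains the 3-clique {1, 6, 9}. A clique must lie in a single bag of any decomposition, so no decomposition can have width below 2. Hence tw(G) = 2 exactly.

2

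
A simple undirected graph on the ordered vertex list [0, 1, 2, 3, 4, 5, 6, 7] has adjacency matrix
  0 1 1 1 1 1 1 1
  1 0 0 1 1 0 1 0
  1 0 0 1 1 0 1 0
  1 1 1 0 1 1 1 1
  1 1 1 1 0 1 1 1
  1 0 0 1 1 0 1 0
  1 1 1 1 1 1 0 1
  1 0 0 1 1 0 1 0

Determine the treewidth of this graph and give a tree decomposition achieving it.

The largest bag has 5 vertices, giving width 4; this decomposition certifies tw(G) ≤ 4. For the lower bound, the 5 vertices {0, 1, 3, 4, 6} are pairwise adjacent, and any tree decomposition puts a clique entirely inside one bag — forcing width ≥ 4. The upper and lower bounds meet at 4, so that is the treewidth.

Treewidth 4.
One such decomposition:
Bags: B1 = {0, 3, 4, 6, 7}  B2 = {0, 3, 4, 5, 6}  B3 = {0, 2, 3, 4, 6}  B4 = {0, 1, 3, 4, 6}
Tree: B1–B2, B1–B3, B2–B4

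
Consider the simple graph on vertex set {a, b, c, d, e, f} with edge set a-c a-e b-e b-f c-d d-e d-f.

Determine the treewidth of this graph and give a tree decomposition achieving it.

The largest bag has 3 vertices, giving width 2; this decomposition certifies tw(G) ≤ 2. The edges c–a–e–d–c form a cycle, so G is not a tree and its treewidth is at least 2. Combining the bounds, tw(G) = 2.

Treewidth 2.
One such decomposition:
Bags: B1 = {a, c, d}  B2 = {a, d, e}  B3 = {d, e, f}  B4 = {b, e, f}
Tree: B1–B2, B2–B3, B3–B4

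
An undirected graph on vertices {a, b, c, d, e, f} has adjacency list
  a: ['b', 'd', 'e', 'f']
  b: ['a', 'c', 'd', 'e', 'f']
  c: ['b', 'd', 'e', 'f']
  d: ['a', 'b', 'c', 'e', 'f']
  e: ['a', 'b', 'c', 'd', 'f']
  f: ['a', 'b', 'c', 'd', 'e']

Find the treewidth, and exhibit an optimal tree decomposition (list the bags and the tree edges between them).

Treewidth 4.
One optimal decomposition is:
Bags: B1 = {a, b, d, e, f}  B2 = {b, c, d, e, f}
Tree: B1–B2

Every bag has size at most 5, so the width is 5 − 1 = 4 and tw(G) ≤ 4. Conversely, {b, c, d, e, f} is a clique of size 5, and the vertices of any clique must share a bag in every tree decomposition; so some bag has ≥ 5 vertices and tw(G) ≥ 4. The upper and lower bounds meet at 4, so that is the treewidth.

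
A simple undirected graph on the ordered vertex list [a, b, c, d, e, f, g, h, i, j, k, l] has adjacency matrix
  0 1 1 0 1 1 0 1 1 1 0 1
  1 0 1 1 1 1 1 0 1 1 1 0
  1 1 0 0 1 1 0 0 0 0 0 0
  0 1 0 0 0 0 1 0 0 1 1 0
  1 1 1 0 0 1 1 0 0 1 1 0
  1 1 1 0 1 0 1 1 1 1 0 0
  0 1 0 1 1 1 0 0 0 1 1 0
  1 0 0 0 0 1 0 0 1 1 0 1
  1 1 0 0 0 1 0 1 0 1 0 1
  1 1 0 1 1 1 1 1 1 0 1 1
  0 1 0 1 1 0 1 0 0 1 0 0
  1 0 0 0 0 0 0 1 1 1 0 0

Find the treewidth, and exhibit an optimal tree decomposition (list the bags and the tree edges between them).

Treewidth 4.
One such decomposition:
Bags: B1 = {a, b, e, f, j}  B2 = {a, b, f, i, j}  B3 = {a, b, c, e, f}  B4 = {b, e, f, g, j}  B5 = {b, e, g, j, k}  B6 = {b, d, g, j, k}  B7 = {a, f, h, i, j}  B8 = {a, h, i, j, l}
Tree: B1–B2, B1–B3, B1–B4, B4–B5, B5–B6, B2–B7, B7–B8

The largest bag has 5 vertices, giving width 4; this decomposition certifies tw(G) ≤ 4. On the other hand G contains the 5-clique {a, f, h, i, j}. A clique must lie in a single bag of any decomposition, so no decomposition can have width below 4. Hence tw(G) = 4 exactly.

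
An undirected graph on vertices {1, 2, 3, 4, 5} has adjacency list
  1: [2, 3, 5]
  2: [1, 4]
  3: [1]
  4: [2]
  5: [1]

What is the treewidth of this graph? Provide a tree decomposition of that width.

Each bag holds 2 vertices, so the decomposition has width 1, which upper-bounds the treewidth. G has an edge, so its treewidth is at least 1. Therefore the treewidth is 1.

Treewidth 1.
One such decomposition:
Bags: B1 = {1, 2}  B2 = {1, 3}  B3 = {2, 4}  B4 = {1, 5}
Tree: B1–B2, B1–B3, B1–B4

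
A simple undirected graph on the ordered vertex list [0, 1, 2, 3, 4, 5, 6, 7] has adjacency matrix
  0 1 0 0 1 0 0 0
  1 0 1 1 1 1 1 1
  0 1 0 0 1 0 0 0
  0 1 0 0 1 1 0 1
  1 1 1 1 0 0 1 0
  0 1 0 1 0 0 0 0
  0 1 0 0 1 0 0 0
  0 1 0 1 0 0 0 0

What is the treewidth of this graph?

A width-2 tree decomposition is:
Bags: B1 = {1, 3, 7}  B2 = {1, 3, 4}  B3 = {1, 2, 4}  B4 = {0, 1, 4}  B5 = {1, 3, 5}  B6 = {1, 4, 6}
Tree: B1–B2, B2–B3, B2–B4, B2–B5, B4–B6
The largest bag has 3 vertices, giving width 2; this decomposition certifies tw(G) ≤ 2. For the lower bound, the 3 vertices {0, 1, 4} are pairwise adjacent, and any tree decomposition puts a clique entirely inside one bag — forcing width ≥ 2. Combining the bounds, tw(G) = 2.

2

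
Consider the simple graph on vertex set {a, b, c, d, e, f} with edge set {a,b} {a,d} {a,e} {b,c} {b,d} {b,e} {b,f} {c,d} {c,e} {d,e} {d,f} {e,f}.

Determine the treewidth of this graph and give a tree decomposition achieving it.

Treewidth 3.
One optimal decomposition is:
Bags: B1 = {a, b, d, e}  B2 = {b, c, d, e}  B3 = {b, d, e, f}
Tree: B1–B2, B1–B3

Every bag has size at most 4, so the width is 4 − 1 = 3 and tw(G) ≤ 3. For the lower bound, the 4 vertices {a, b, d, e} are pairwise adjacent, and any tree decomposition puts a clique entirely inside one bag — forcing width ≥ 3. The upper and lower bounds meet at 3, so that is the treewidth.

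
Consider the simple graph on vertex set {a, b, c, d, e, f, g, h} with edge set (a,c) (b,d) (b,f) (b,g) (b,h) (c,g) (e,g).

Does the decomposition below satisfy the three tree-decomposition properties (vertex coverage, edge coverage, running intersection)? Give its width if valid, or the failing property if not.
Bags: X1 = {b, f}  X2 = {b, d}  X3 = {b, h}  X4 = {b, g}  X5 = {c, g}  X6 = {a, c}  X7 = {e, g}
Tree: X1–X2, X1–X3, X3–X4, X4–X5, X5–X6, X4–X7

Every vertex of G appears in some bag (union = {a, b, c, d, e, f, g, h}); every edge is covered by a bag; and for each vertex v the set of bags containing v is connected in the bag tree. The decomposition is therefore valid. The largest bag has 2 vertices, so the width is 1.

Yes; width 1.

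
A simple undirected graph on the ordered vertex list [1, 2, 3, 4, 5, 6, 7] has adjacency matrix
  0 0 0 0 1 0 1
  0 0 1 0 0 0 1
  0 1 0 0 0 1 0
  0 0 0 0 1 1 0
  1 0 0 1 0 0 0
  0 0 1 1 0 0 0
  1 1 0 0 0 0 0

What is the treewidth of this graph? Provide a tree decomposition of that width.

Treewidth 2.
One such decomposition:
Bags: B1 = {3, 4, 6}  B2 = {2, 3, 4}  B3 = {2, 4, 7}  B4 = {1, 4, 7}  B5 = {1, 4, 5}
Tree: B1–B2, B2–B3, B3–B4, B4–B5

Each bag holds 3 vertices, so the decomposition has width 2, which upper-bounds the treewidth. The edges 4–6–3–2–7–1–5–4 form a cycle, so G is not a tree and its treewidth is at least 2. The upper and lower bounds meet at 2, so that is the treewidth.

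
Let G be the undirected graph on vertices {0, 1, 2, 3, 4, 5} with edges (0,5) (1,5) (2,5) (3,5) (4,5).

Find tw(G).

1

A width-1 tree decomposition is:
Bags: B1 = {2, 5}  B2 = {0, 5}  B3 = {3, 5}  B4 = {1, 5}  B5 = {4, 5}
Tree: B1–B2, B2–B3, B3–B4, B3–B5
The largest bag has 2 vertices, giving width 1; this decomposition certifies tw(G) ≤ 1. G has an edge, so its treewidth is at least 1. The upper and lower bounds meet at 1, so that is the treewidth.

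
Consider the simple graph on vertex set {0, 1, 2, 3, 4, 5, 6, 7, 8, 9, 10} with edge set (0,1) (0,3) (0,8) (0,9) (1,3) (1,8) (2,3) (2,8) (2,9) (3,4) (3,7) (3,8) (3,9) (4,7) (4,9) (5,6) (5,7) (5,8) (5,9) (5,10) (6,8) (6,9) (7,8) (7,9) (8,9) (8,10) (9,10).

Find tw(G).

A width-3 tree decomposition is:
Bags: B1 = {3, 7, 8, 9}  B2 = {5, 7, 8, 9}  B3 = {3, 4, 7, 9}  B4 = {5, 8, 9, 10}  B5 = {5, 6, 8, 9}  B6 = {2, 3, 8, 9}  B7 = {0, 3, 8, 9}  B8 = {0, 1, 3, 8}
Tree: B1–B2, B1–B3, B2–B4, B4–B5, B1–B6, B6–B7, B7–B8
Every bag has size at most 4, so the width is 4 − 1 = 3 and tw(G) ≤ 3. On the other hand G contains the 4-clique {0, 1, 3, 8}. A clique must lie in a single bag of any decomposition, so no decomposition can have width below 3. Hence tw(G) = 3 exactly.

3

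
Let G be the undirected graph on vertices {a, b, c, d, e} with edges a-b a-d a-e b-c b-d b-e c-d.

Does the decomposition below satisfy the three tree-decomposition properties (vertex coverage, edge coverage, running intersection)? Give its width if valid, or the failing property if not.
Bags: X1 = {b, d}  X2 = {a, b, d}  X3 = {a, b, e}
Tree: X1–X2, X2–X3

No — vertex c appears in no bag.

A tree decomposition must satisfy three properties: every vertex lies in some bag; for every edge, both endpoints lie together in some bag; and for every vertex, the bags containing it form a connected subtree. Here vertex c appears in no bag, so the decomposition is invalid.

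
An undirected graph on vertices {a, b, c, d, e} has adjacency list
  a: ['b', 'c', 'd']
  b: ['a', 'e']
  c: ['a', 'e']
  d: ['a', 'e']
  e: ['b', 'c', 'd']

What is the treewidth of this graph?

2

A width-2 tree decomposition is:
Bags: B1 = {a, c, e}  B2 = {a, b, e}  B3 = {a, d, e}
Tree: B1–B2, B2–B3
Each bag holds 3 vertices, so the decomposition has width 2, which upper-bounds the treewidth. For the lower bound, G contains the cycle a–c–e–b–a, so G is not a forest; only forests have treewidth ≤ 1, hence tw(G) ≥ 2. Hence tw(G) = 2 exactly.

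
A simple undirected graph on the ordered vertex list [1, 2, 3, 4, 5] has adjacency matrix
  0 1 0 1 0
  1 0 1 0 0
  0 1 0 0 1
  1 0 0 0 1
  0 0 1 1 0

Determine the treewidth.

A width-2 tree decomposition is:
Bags: B1 = {3, 4, 5}  B2 = {1, 3, 4}  B3 = {1, 2, 3}
Tree: B1–B2, B2–B3
Every bag has size at most 3, so the width is 3 − 1 = 2 and tw(G) ≤ 2. For the lower bound, G contains the cycle 3–5–4–1–2–3, so G is not a forest; only forests have treewidth ≤ 1, hence tw(G) ≥ 2. Therefore the treewidth is 2.

2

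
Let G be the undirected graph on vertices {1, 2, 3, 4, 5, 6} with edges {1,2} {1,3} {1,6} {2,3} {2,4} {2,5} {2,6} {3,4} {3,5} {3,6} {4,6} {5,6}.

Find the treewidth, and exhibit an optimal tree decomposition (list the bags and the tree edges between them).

Treewidth 3.
Bags: B1 = {1, 2, 3, 6}  B2 = {2, 3, 5, 6}  B3 = {2, 3, 4, 6}
Tree: B1–B2, B2–B3

Each bag holds 4 vertices, so the decomposition has width 3, which upper-bounds the treewidth. For the lower bound, the 4 vertices {1, 2, 3, 6} are pairwise adjacent, and any tree decomposition puts a clique entirely inside one bag — forcing width ≥ 3. The upper and lower bounds meet at 3, so that is the treewidth.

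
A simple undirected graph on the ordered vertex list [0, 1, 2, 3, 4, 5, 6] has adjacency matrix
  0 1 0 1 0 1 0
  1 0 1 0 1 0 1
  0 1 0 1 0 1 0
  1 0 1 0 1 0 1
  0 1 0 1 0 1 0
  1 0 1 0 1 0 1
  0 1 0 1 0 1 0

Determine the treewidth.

A width-3 tree decomposition is:
Bags: B1 = {1, 2, 3, 5}  B2 = {0, 1, 3, 5}  B3 = {1, 3, 5, 6}  B4 = {1, 3, 4, 5}
Tree: B1–B2, B2–B3, B3–B4
Each bag holds 4 vertices, so the decomposition has width 3, which upper-bounds the treewidth. For the lower bound: the 4 vertex sets {2,3}, {0,5}, {1}, {6} are disjoint, each induces a connected subgraph, and every pair is joined by at least one edge of G. Contracting each set to a single vertex therefore yields K_{4} as a minor, and since treewidth is minor-monotone, tw(G) ≥ tw(K_{4}) = 3. Combining the bounds, tw(G) = 3.

3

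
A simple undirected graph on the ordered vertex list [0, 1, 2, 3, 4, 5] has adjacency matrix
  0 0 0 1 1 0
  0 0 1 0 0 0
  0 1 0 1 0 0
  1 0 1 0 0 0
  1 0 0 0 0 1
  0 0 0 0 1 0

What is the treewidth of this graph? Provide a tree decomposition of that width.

Each bag holds 2 vertices, so the decomposition has width 1, which upper-bounds the treewidth. G has an edge, so its treewidth is at least 1. Therefore the treewidth is 1.

Treewidth 1.
One such decomposition:
Bags: B1 = {1, 2}  B2 = {2, 3}  B3 = {0, 3}  B4 = {0, 4}  B5 = {4, 5}
Tree: B1–B2, B2–B3, B3–B4, B4–B5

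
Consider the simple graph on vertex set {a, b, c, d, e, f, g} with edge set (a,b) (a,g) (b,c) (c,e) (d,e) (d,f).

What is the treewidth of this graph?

A width-1 tree decomposition is:
Bags: B1 = {d, f}  B2 = {d, e}  B3 = {c, e}  B4 = {b, c}  B5 = {a, b}  B6 = {a, g}
Tree: B1–B2, B2–B3, B3–B4, B4–B5, B5–B6
Each bag holds 2 vertices, so the decomposition has width 1, which upper-bounds the treewidth. Since G has at least one edge (e.g. f–d), it is not an edgeless graph, so tw(G) ≥ 1. Hence tw(G) = 1 exactly.

1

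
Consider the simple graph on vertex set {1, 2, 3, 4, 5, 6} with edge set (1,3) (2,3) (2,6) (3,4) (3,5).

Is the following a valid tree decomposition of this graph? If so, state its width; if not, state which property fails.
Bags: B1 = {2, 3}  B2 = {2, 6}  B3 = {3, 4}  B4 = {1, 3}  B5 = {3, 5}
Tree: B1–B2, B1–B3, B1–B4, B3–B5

Yes; width 1.

Every vertex of G appears in some bag (union = {1, 2, 3, 4, 5, 6}); every edge is covered by a bag; and for each vertex v the set of bags containing v is connected in the bag tree. The decomposition is therefore valid. The largest bag has 2 vertices, so the width is 1.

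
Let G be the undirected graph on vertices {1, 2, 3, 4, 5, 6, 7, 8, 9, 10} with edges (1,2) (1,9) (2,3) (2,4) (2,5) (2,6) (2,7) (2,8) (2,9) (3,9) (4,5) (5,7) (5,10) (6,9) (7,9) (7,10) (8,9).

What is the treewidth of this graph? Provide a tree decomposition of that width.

Treewidth 2.
Bags: B1 = {2, 3, 9}  B2 = {2, 7, 9}  B3 = {2, 5, 7}  B4 = {2, 6, 9}  B5 = {2, 8, 9}  B6 = {2, 4, 5}  B7 = {1, 2, 9}  B8 = {5, 7, 10}
Tree: B1–B2, B2–B3, B2–B4, B1–B5, B3–B6, B4–B7, B3–B8

Each bag holds 3 vertices, so the decomposition has width 2, which upper-bounds the treewidth. Conversely, {1, 2, 9} is a clique of size 3, and the vertices of any clique must share a bag in every tree decomposition; so some bag has ≥ 3 vertices and tw(G) ≥ 2. Combining the bounds, tw(G) = 2.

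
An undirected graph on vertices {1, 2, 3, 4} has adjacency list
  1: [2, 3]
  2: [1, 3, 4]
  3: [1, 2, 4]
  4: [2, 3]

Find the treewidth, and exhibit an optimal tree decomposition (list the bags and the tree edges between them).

Every bag has size at most 3, so the width is 3 − 1 = 2 and tw(G) ≤ 2. On the other hand G contains the 3-clique {1, 2, 3}. A clique must lie in a single bag of any decomposition, so no decomposition can have width below 2. Hence tw(G) = 2 exactly.

Treewidth 2.
One optimal decomposition is:
Bags: B1 = {2, 3, 4}  B2 = {1, 2, 3}
Tree: B1–B2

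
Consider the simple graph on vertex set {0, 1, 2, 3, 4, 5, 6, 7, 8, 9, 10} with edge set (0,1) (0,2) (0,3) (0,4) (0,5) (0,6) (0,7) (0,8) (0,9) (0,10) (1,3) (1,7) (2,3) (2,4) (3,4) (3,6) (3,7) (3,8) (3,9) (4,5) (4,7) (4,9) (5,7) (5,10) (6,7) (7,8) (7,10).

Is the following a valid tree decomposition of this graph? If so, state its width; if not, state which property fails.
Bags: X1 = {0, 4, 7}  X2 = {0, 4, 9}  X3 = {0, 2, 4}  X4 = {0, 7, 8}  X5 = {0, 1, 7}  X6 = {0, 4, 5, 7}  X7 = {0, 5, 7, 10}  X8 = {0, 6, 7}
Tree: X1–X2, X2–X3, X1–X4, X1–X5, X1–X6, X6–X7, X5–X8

A tree decomposition must satisfy three properties: every vertex lies in some bag; for every edge, both endpoints lie together in some bag; and for every vertex, the bags containing it form a connected subtree. Here vertex 3 appears in no bag, so the decomposition is invalid.

No — vertex 3 appears in no bag.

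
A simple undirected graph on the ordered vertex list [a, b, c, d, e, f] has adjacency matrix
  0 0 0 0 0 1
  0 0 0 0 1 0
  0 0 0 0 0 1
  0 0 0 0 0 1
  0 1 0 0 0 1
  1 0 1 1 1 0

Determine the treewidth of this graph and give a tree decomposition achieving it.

Every bag has size at most 2, so the width is 2 − 1 = 1 and tw(G) ≤ 1. Any graph with an edge has treewidth ≥ 1, and G has the edge f–e. Hence tw(G) = 1 exactly.

Treewidth 1.
One such decomposition:
Bags: B1 = {e, f}  B2 = {d, f}  B3 = {a, f}  B4 = {c, f}  B5 = {b, e}
Tree: B1–B2, B1–B3, B2–B4, B1–B5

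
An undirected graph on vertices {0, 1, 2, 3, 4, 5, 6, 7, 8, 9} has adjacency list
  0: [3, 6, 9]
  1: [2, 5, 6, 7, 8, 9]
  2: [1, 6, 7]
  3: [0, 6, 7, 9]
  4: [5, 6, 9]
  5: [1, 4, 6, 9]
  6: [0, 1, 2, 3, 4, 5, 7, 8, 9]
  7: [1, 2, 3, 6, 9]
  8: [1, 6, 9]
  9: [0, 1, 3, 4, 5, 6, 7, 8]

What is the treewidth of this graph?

A width-3 tree decomposition is:
Bags: B1 = {1, 6, 7, 9}  B2 = {1, 5, 6, 9}  B3 = {1, 6, 8, 9}  B4 = {3, 6, 7, 9}  B5 = {4, 5, 6, 9}  B6 = {0, 3, 6, 9}  B7 = {1, 2, 6, 7}
Tree: B1–B2, B1–B3, B1–B4, B2–B5, B4–B6, B1–B7
The largest bag has 4 vertices, giving width 3; this decomposition certifies tw(G) ≤ 3. On the other hand G contains the 4-clique {0, 3, 6, 9}. A clique must lie in a single bag of any decomposition, so no decomposition can have width below 3. The upper and lower bounds meet at 3, so that is the treewidth.

3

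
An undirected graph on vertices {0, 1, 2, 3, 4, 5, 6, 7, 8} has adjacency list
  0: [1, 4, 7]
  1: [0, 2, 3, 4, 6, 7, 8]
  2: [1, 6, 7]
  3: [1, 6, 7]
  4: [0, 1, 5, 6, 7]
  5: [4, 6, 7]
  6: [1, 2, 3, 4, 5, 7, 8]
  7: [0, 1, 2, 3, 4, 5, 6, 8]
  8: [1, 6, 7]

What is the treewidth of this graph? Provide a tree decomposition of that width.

Treewidth 3.
One optimal decomposition is:
Bags: B1 = {1, 4, 6, 7}  B2 = {1, 2, 6, 7}  B3 = {1, 3, 6, 7}  B4 = {4, 5, 6, 7}  B5 = {1, 6, 7, 8}  B6 = {0, 1, 4, 7}
Tree: B1–B2, B1–B3, B1–B4, B2–B5, B1–B6

Each bag holds 4 vertices, so the decomposition has width 3, which upper-bounds the treewidth. Conversely, {0, 1, 4, 7} is a clique of size 4, and the vertices of any clique must share a bag in every tree decomposition; so some bag has ≥ 4 vertices and tw(G) ≥ 3. Hence tw(G) = 3 exactly.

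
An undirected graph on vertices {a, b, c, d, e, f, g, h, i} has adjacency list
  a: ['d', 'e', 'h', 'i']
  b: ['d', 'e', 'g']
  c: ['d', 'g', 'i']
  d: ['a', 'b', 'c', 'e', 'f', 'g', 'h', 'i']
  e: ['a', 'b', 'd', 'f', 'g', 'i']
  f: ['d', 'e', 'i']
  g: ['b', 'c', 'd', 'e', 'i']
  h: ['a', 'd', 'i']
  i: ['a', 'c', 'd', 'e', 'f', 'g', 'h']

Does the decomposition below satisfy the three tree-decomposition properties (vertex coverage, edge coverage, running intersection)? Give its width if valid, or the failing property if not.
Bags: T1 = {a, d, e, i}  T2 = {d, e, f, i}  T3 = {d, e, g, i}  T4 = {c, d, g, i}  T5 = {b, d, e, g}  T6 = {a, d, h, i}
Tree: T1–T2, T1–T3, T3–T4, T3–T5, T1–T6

Every vertex of G appears in some bag (union = {a, b, c, d, e, f, g, h, i}); every edge is covered by a bag; and for each vertex v the set of bags containing v is connected in the bag tree. The decomposition is therefore valid. The largest bag has 4 vertices, so the width is 3.

Yes; width 3.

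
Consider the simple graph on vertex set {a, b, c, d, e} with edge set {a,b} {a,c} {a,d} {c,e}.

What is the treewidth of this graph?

1

A width-1 tree decomposition is:
Bags: B1 = {a, c}  B2 = {c, e}  B3 = {a, b}  B4 = {a, d}
Tree: B1–B2, B1–B3, B1–B4
Every bag has size at most 2, so the width is 2 − 1 = 1 and tw(G) ≤ 1. Since G has at least one edge (e.g. a–c), it is not an edgeless graph, so tw(G) ≥ 1. Hence tw(G) = 1 exactly.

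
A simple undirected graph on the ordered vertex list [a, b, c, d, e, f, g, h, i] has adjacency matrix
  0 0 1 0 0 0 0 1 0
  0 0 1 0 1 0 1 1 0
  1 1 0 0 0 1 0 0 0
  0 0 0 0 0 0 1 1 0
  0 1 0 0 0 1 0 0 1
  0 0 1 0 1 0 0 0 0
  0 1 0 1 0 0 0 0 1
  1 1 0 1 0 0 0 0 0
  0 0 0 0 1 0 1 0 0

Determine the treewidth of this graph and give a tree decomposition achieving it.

Each bag holds 4 vertices, so the decomposition has width 3, which upper-bounds the treewidth. For the lower bound: the 4 vertex sets {a,c,f}, {h}, {b}, {d,e,g,i} are disjoint, each induces a connected subgraph, and every pair is joined by at least one edge of G. Contracting each set to a single vertex therefore yields K_{4} as a minor, and since treewidth is minor-monotone, tw(G) ≥ tw(K_{4}) = 3. Combining the bounds, tw(G) = 3.

Treewidth 3.
One such decomposition:
Bags: B1 = {a, c, f, h}  B2 = {b, c, f, h}  B3 = {b, e, f, h}  B4 = {b, d, e, h}  B5 = {b, d, e, g}  B6 = {d, e, g, i}
Tree: B1–B2, B2–B3, B3–B4, B4–B5, B5–B6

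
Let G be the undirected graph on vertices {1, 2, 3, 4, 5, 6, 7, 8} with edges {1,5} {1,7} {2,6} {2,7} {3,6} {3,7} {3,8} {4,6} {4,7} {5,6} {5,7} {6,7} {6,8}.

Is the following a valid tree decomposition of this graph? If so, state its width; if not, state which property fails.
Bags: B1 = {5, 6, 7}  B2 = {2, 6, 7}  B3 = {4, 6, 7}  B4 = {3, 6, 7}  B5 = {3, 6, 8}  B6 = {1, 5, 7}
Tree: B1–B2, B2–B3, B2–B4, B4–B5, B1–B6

Yes; width 2.

Vertex coverage: the bags together contain {1, 2, 3, 4, 5, 6, 7, 8}, the full vertex set. Edge coverage: each edge of G has both endpoints in at least one bag. Running intersection: for every vertex, the bags containing it form a connected subtree. All three properties hold, so this is a valid tree decomposition of width max|bag| − 1 = 2, and hence tw(G) ≤ 2.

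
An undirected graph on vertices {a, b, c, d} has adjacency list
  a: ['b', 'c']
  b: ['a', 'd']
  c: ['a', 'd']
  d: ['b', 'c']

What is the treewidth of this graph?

2

A width-2 tree decomposition is:
Bags: B1 = {a, b, c}  B2 = {b, c, d}
Tree: B1–B2
Each bag holds 3 vertices, so the decomposition has width 2, which upper-bounds the treewidth. Since b–a–c–d–b is a cycle in G, G is not acyclic. Forests are exactly the graphs of treewidth ≤ 1, so tw(G) ≥ 2. Combining the bounds, tw(G) = 2.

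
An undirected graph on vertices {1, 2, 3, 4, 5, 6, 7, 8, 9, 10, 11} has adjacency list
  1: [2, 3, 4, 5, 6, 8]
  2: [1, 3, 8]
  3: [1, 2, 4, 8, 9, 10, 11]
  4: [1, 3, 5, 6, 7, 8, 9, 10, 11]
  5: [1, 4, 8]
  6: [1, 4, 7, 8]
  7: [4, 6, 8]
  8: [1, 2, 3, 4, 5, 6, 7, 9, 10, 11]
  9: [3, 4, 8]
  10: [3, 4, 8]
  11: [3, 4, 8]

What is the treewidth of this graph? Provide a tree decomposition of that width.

Treewidth 3.
One optimal decomposition is:
Bags: B1 = {3, 4, 8, 9}  B2 = {1, 3, 4, 8}  B3 = {1, 4, 5, 8}  B4 = {1, 4, 6, 8}  B5 = {1, 2, 3, 8}  B6 = {4, 6, 7, 8}  B7 = {3, 4, 8, 11}  B8 = {3, 4, 8, 10}
Tree: B1–B2, B2–B3, B3–B4, B2–B5, B4–B6, B2–B7, B2–B8

The largest bag has 4 vertices, giving width 3; this decomposition certifies tw(G) ≤ 3. Conversely, {1, 2, 3, 8} is a clique of size 4, and the vertices of any clique must share a bag in every tree decomposition; so some bag has ≥ 4 vertices and tw(G) ≥ 3. Combining the bounds, tw(G) = 3.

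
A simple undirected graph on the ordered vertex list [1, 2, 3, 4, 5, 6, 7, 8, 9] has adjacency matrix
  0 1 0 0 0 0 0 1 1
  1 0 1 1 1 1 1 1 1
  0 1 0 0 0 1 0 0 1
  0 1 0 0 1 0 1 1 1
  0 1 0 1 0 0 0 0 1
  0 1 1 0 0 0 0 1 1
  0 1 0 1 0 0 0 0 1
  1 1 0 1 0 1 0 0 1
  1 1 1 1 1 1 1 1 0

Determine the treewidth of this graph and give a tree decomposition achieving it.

Treewidth 3.
Bags: B1 = {2, 6, 8, 9}  B2 = {2, 4, 8, 9}  B3 = {2, 3, 6, 9}  B4 = {2, 4, 5, 9}  B5 = {2, 4, 7, 9}  B6 = {1, 2, 8, 9}
Tree: B1–B2, B1–B3, B2–B4, B2–B5, B2–B6

The largest bag has 4 vertices, giving width 3; this decomposition certifies tw(G) ≤ 3. For the lower bound, the 4 vertices {1, 2, 8, 9} are pairwise adjacent, and any tree decomposition puts a clique entirely inside one bag — forcing width ≥ 3. The upper and lower bounds meet at 3, so that is the treewidth.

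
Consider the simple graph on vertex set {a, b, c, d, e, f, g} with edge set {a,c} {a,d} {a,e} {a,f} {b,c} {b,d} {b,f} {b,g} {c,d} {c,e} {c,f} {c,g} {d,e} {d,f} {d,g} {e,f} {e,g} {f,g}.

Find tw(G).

4

A width-4 tree decomposition is:
Bags: B1 = {c, d, e, f, g}  B2 = {a, c, d, e, f}  B3 = {b, c, d, f, g}
Tree: B1–B2, B1–B3
Every bag has size at most 5, so the width is 5 − 1 = 4 and tw(G) ≤ 4. For the lower bound, the 5 vertices {c, d, e, f, g} are pairwise adjacent, and any tree decomposition puts a clique entirely inside one bag — forcing width ≥ 4. Hence tw(G) = 4 exactly.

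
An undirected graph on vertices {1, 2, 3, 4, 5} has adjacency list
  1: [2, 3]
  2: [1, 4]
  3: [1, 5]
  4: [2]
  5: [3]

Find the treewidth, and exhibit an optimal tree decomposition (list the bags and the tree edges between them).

Treewidth 1.
Bags: B1 = {2, 4}  B2 = {1, 2}  B3 = {1, 3}  B4 = {3, 5}
Tree: B1–B2, B2–B3, B3–B4

Each bag holds 2 vertices, so the decomposition has width 1, which upper-bounds the treewidth. G has an edge, so its treewidth is at least 1. Therefore the treewidth is 1.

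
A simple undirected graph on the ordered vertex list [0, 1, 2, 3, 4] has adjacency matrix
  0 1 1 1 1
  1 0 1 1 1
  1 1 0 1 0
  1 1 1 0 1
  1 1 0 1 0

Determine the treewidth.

3

A width-3 tree decomposition is:
Bags: B1 = {0, 1, 3, 4}  B2 = {0, 1, 2, 3}
Tree: B1–B2
The largest bag has 4 vertices, giving width 3; this decomposition certifies tw(G) ≤ 3. For the lower bound, the 4 vertices {0, 1, 2, 3} are pairwise adjacent, and any tree decomposition puts a clique entirely inside one bag — forcing width ≥ 3. Combining the bounds, tw(G) = 3.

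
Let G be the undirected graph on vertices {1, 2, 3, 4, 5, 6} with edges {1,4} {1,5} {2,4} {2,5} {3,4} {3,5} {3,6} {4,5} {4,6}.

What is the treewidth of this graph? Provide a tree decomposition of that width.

Treewidth 2.
Bags: B1 = {3, 4, 5}  B2 = {3, 4, 6}  B3 = {1, 4, 5}  B4 = {2, 4, 5}
Tree: B1–B2, B1–B3, B3–B4

Each bag holds 3 vertices, so the decomposition has width 2, which upper-bounds the treewidth. For the lower bound, the 3 vertices {1, 4, 5} are pairwise adjacent, and any tree decomposition puts a clique entirely inside one bag — forcing width ≥ 2. Therefore the treewidth is 2.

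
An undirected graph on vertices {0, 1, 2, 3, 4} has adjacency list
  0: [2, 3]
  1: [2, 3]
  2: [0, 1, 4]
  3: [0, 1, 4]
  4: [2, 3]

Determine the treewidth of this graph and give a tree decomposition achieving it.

The largest bag has 3 vertices, giving width 2; this decomposition certifies tw(G) ≤ 2. Since 0–3–1–2–0 is a cycle in G, G is not acyclic. Forests are exactly the graphs of treewidth ≤ 1, so tw(G) ≥ 2. Combining the bounds, tw(G) = 2.

Treewidth 2.
One such decomposition:
Bags: B1 = {0, 2, 3}  B2 = {1, 2, 3}  B3 = {2, 3, 4}
Tree: B1–B2, B2–B3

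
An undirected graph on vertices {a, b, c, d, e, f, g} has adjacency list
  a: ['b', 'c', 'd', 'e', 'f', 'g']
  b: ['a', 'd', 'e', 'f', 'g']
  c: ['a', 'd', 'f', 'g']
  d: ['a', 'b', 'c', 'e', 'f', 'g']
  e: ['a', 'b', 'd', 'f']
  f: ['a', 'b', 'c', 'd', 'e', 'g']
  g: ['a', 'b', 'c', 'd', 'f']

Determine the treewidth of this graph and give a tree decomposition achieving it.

Each bag holds 5 vertices, so the decomposition has width 4, which upper-bounds the treewidth. For the lower bound, the 5 vertices {a, c, d, f, g} are pairwise adjacent, and any tree decomposition puts a clique entirely inside one bag — forcing width ≥ 4. The upper and lower bounds meet at 4, so that is the treewidth.

Treewidth 4.
One optimal decomposition is:
Bags: B1 = {a, b, d, f, g}  B2 = {a, b, d, e, f}  B3 = {a, c, d, f, g}
Tree: B1–B2, B1–B3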